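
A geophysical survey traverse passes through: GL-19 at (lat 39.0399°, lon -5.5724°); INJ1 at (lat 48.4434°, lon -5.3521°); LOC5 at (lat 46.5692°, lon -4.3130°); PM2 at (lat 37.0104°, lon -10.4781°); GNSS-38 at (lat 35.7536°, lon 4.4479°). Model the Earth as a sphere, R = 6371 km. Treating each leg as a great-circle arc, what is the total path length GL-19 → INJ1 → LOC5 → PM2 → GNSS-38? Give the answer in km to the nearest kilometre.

GL-19→INJ1: c = 0.164145 rad, d = 1045.77 km
INJ1→LOC5: c = 0.034929 rad, d = 222.53 km
LOC5→PM2: c = 0.184975 rad, d = 1178.48 km
PM2→GNSS-38: c = 0.210654 rad, d = 1342.08 km
Total = 1045.77 + 222.53 + 1178.48 + 1342.08 = 3788.86 km

3789 km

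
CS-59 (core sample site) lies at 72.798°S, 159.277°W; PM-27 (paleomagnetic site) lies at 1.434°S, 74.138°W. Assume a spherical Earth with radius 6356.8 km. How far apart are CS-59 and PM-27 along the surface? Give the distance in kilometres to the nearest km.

9674 km

Δφ = 71.3640°,  Δλ = 85.1390°
a = sin²(Δφ/2) + cos φ₁ cos φ₂ sin²(Δλ/2) = 0.475521
c = 2·arcsin(√a) = 1.521818 rad = 87.1937°
d = R·c = 6356.8 × 1.521818 = 9673.9 km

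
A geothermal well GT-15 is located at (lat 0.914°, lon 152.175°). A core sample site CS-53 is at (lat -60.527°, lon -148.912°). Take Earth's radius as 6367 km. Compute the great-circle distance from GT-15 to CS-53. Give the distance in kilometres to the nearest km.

Δφ = -61.4410°,  Δλ = 58.9130°
a = sin²(Δφ/2) + cos φ₁ cos φ₂ sin²(Δλ/2) = 0.379937
c = 2·arcsin(√a) = 1.328301 rad = 76.1060°
d = R·c = 6367 × 1.328301 = 8457.3 km

8457 km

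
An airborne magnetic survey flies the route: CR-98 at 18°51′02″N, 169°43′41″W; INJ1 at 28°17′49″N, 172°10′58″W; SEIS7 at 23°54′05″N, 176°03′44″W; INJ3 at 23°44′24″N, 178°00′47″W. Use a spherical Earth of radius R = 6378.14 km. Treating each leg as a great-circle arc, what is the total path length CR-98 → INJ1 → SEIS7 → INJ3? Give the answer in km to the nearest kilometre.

CR-98: φ = +18.85056°, λ = -169.72806°
INJ1: φ = +28.29694°, λ = -172.18278°
SEIS7: φ = +23.90139°, λ = -176.06222°
INJ3: φ = +23.74000°, λ = -178.01306°
CR-98→INJ1: c = 0.169466 rad, d = 1080.88 km
INJ1→SEIS7: c = 0.097874 rad, d = 624.25 km
SEIS7→INJ3: c = 0.031275 rad, d = 199.48 km
Total = 1080.88 + 624.25 + 199.48 = 1904.61 km

1905 km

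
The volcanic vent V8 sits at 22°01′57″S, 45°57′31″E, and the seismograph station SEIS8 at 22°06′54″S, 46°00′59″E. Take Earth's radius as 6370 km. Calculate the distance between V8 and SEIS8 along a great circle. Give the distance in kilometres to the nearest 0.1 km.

10.9 km

V8: φ = -22.03250°, λ = +45.95861°
SEIS8: φ = -22.11500°, λ = +46.01639°
Δφ = -0.0825°,  Δλ = 0.0578°
a = sin²(Δφ/2) + cos φ₁ cos φ₂ sin²(Δλ/2) = 0.000001
c = 2·arcsin(√a) = 0.001717 rad = 0.0984°
d = R·c = 6370 × 0.001717 = 10.9 km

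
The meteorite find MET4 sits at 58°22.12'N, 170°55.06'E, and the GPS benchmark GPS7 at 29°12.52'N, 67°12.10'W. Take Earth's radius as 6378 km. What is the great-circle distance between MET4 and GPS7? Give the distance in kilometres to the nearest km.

MET4: φ = +58.36867°, λ = +170.91767°
GPS7: φ = +29.20867°, λ = -67.20167°
Δφ = -29.1600°,  Δλ = 121.8807°
a = sin²(Δφ/2) + cos φ₁ cos φ₂ sin²(Δλ/2) = 0.413137
c = 2·arcsin(√a) = 1.396185 rad = 79.9955°
d = R·c = 6378 × 1.396185 = 8904.9 km

8905 km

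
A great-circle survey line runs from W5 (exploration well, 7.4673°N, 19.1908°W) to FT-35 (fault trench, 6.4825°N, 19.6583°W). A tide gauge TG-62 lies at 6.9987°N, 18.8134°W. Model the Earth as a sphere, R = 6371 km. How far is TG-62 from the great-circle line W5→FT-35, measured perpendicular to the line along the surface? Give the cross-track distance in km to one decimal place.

59.9 km

δ₁₃ = central angle W5→TG-62 = 0.010468 rad  (haversine)
θ₁₃ = bearing W5→TG-62 = 141.352°,  θ₁₂ = bearing W5→FT-35 = 205.259°
dₓₜ = R·arcsin(sin δ₁₃ · sin(θ₁₃ − θ₁₂)) = 6371·arcsin(0.01047·sin(-63.906°)) = -59.897 km
|dₓₜ| = 59.897 km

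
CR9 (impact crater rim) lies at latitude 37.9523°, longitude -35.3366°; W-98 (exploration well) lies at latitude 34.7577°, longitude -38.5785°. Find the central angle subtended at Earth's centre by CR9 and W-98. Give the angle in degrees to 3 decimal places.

Δφ = -3.1946°,  Δλ = -3.2419°
a = sin²(Δφ/2) + cos φ₁ cos φ₂ sin²(Δλ/2) = 0.001295
c = 2·arcsin(√a) = 0.071998 rad = 4.1252°

4.125°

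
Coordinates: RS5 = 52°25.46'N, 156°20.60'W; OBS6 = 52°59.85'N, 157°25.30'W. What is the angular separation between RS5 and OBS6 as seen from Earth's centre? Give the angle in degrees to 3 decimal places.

RS5: φ = +52.42433°, λ = -156.34333°
OBS6: φ = +52.99750°, λ = -157.42167°
Δφ = 0.5732°,  Δλ = -1.0783°
a = sin²(Δφ/2) + cos φ₁ cos φ₂ sin²(Δλ/2) = 0.000058
c = 2·arcsin(√a) = 0.015168 rad = 0.8691°

0.869°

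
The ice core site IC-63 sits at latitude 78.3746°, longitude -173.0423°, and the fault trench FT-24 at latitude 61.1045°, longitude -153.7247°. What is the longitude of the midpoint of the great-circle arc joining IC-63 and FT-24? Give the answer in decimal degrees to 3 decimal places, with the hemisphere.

Bx = cos φ₂ cos Δλ = 0.456008,  By = cos φ₂ sin Δλ = 0.159849
φₘ = atan2(sin φ₁ + sin φ₂, √((cos φ₁ + Bx)² + By²)) = 69.95879°
λₘ = λ₁ + atan2(By, cos φ₁ + Bx) = -159.37826°

159.378°W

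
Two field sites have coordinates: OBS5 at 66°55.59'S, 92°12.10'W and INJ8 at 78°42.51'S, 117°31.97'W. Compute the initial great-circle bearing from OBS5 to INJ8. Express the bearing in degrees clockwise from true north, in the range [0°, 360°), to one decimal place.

OBS5: φ = -66.92650°, λ = -92.20167°
INJ8: φ = -78.70850°, λ = -117.53283°
Δλ = -25.3312°
y = sin Δλ · cos φ₂ = -0.083773
x = cos φ₁ sin φ₂ − sin φ₁ cos φ₂ cos Δλ = -0.221509
θ = atan2(y, x) = -159.2837° → 200.7163° (mod 360°)

200.7°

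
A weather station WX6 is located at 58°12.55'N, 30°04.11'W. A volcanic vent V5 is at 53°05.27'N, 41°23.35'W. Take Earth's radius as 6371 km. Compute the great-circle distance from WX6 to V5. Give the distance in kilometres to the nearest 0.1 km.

908.4 km

WX6: φ = +58.20917°, λ = -30.06850°
V5: φ = +53.08783°, λ = -41.38917°
Δφ = -5.1213°,  Δλ = -11.3207°
a = sin²(Δφ/2) + cos φ₁ cos φ₂ sin²(Δλ/2) = 0.005074
c = 2·arcsin(√a) = 0.142585 rad = 8.1695°
d = R·c = 6371 × 0.142585 = 908.4 km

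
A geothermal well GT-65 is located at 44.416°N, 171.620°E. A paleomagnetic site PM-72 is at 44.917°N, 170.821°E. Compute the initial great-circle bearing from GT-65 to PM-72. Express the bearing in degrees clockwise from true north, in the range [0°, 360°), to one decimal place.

Δλ = -0.7990°
y = sin Δλ · cos φ₂ = -0.009875
x = cos φ₁ sin φ₂ − sin φ₁ cos φ₂ cos Δλ = 0.008792
θ = atan2(y, x) = -48.3189° → 311.6811° (mod 360°)

311.7°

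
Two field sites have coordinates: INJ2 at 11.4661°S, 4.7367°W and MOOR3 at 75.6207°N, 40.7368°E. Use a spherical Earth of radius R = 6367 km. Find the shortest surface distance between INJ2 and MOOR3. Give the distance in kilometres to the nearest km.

10141 km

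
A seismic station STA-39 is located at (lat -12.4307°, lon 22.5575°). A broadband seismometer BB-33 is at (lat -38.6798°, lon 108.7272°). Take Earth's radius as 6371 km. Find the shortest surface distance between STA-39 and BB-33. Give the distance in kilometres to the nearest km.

Δφ = -26.2491°,  Δλ = 86.1697°
a = sin²(Δφ/2) + cos φ₁ cos φ₂ sin²(Δλ/2) = 0.407272
c = 2·arcsin(√a) = 1.384261 rad = 79.3123°
d = R·c = 6371 × 1.384261 = 8819.1 km

8819 km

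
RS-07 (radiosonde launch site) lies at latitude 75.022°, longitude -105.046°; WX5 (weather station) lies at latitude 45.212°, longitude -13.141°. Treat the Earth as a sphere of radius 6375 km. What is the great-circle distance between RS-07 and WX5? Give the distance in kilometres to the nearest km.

5251 km

Δφ = -29.8100°,  Δλ = 91.9050°
a = sin²(Δφ/2) + cos φ₁ cos φ₂ sin²(Δλ/2) = 0.160223
c = 2·arcsin(√a) = 0.823643 rad = 47.1913°
d = R·c = 6375 × 0.823643 = 5250.7 km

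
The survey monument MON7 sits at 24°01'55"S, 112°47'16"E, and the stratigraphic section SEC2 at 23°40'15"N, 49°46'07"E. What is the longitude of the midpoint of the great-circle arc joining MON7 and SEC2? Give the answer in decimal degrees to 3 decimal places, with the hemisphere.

MON7: φ = -24.03194°, λ = +112.78778°
SEC2: φ = +23.67083°, λ = +49.76861°
Bx = cos φ₂ cos Δλ = 0.415522,  By = cos φ₂ sin Δλ = -0.816183
φₘ = atan2(sin φ₁ + sin φ₂, √((cos φ₁ + Bx)² + By²)) = -0.21178°
λₘ = λ₁ + atan2(By, cos φ₁ + Bx) = 81.22926°

81.229°E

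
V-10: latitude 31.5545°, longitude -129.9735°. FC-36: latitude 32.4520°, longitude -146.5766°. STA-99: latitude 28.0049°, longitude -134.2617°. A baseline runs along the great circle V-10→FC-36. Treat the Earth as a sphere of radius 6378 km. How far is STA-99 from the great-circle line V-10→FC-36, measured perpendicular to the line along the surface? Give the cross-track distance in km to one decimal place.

442.1 km

δ₁₃ = central angle V-10→STA-99 = 0.089748 rad  (haversine)
θ₁₃ = bearing V-10→STA-99 = 227.441°,  θ₁₂ = bearing V-10→FC-36 = 278.044°
dₓₜ = R·arcsin(sin δ₁₃ · sin(θ₁₃ − θ₁₂)) = 6378·arcsin(0.08963·sin(-50.603°)) = -442.098 km
|dₓₜ| = 442.098 km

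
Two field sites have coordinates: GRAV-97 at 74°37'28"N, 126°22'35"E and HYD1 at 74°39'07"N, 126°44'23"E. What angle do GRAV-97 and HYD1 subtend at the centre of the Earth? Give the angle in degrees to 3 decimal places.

0.100°

GRAV-97: φ = +74.62444°, λ = +126.37639°
HYD1: φ = +74.65194°, λ = +126.73972°
Δφ = 0.0275°,  Δλ = 0.3633°
a = sin²(Δφ/2) + cos φ₁ cos φ₂ sin²(Δλ/2) = 0.000001
c = 2·arcsin(√a) = 0.001747 rad = 0.1001°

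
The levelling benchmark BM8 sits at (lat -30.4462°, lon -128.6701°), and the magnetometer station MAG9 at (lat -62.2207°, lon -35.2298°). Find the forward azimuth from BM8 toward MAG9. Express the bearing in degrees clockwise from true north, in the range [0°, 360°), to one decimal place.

Δλ = 93.4403°
y = sin Δλ · cos φ₂ = 0.465227
x = cos φ₁ sin φ₂ − sin φ₁ cos φ₂ cos Δλ = -0.776919
θ = atan2(y, x) = 149.0864° → 149.0864° (mod 360°)

149.1°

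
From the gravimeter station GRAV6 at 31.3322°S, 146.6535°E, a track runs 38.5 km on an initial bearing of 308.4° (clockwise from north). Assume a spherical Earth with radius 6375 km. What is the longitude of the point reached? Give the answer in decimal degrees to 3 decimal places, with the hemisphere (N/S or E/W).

δ = d/R = 38.5/6375 = 0.006039 rad
φ₂ = arcsin(sin φ₁ cos δ + cos φ₁ sin δ cos θ)
   = arcsin(-0.52000·0.99998 + 0.85417·0.00604·0.62115) = -31.11688°
λ₂ = λ₁ + atan2(sin θ sin δ cos φ₁, cos δ − sin φ₁ sin φ₂) = 146.33675°

146.337°E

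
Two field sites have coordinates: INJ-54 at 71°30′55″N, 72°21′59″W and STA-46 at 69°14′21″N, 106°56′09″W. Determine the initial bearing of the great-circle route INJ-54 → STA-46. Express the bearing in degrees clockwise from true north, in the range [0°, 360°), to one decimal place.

275.6°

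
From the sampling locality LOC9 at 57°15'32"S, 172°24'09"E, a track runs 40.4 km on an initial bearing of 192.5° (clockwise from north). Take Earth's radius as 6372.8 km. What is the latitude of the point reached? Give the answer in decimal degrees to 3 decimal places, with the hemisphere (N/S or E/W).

57.613°S

LOC9: φ = -57.25889°, λ = +172.40250°
δ = d/R = 40.4/6372.8 = 0.006339 rad
φ₂ = arcsin(sin φ₁ cos δ + cos φ₁ sin δ cos θ)
   = arcsin(-0.84112·0.99998 + 0.54084·0.00634·-0.97630) = -57.61342°
λ₂ = λ₁ + atan2(sin θ sin δ cos φ₁, cos δ − sin φ₁ sin φ₂) = 172.25573°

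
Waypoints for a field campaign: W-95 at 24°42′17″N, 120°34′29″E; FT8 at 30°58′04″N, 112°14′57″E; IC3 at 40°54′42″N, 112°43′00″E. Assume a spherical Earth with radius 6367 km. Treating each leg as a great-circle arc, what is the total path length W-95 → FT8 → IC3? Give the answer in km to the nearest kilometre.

W-95: φ = +24.70472°, λ = +120.57472°
FT8: φ = +30.96778°, λ = +112.24917°
IC3: φ = +40.91167°, λ = +112.71667°
W-95→FT8: c = 0.168591 rad, d = 1073.42 km
FT8→IC3: c = 0.173678 rad, d = 1105.81 km
Total = 1073.42 + 1105.81 = 2179.23 km

2179 km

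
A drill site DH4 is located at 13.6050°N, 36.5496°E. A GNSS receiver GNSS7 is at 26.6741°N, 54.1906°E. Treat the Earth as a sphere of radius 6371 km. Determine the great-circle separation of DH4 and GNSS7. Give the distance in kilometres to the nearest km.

2341 km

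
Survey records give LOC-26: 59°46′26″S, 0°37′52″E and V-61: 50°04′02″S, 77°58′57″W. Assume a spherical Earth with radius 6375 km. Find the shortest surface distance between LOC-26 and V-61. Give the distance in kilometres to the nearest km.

4831 km

LOC-26: φ = -59.77389°, λ = +0.63111°
V-61: φ = -50.06722°, λ = -77.98250°
Δφ = 9.7067°,  Δλ = -78.6136°
a = sin²(Δφ/2) + cos φ₁ cos φ₂ sin²(Δλ/2) = 0.136828
c = 2·arcsin(√a) = 0.757810 rad = 43.4193°
d = R·c = 6375 × 0.757810 = 4831.0 km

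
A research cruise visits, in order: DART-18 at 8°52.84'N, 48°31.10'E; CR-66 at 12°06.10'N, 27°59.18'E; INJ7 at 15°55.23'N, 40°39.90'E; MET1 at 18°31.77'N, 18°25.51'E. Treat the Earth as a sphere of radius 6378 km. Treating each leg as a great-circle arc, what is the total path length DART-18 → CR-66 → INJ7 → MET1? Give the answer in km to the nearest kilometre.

6089 km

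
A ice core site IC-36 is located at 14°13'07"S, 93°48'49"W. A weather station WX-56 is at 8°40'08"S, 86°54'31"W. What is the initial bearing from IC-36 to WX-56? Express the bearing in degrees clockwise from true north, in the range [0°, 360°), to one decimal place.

51.4°

IC-36: φ = -14.21861°, λ = -93.81361°
WX-56: φ = -8.66889°, λ = -86.90861°
Δλ = 6.9050°
y = sin Δλ · cos φ₂ = 0.118850
x = cos φ₁ sin φ₂ − sin φ₁ cos φ₂ cos Δλ = 0.094948
θ = atan2(y, x) = 51.3789° → 51.3789° (mod 360°)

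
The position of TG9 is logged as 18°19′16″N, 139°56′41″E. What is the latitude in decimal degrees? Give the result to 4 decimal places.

18.3211°N

18° + 19′/60 + 16″/3600 = 18 + 0.31667 + 0.00444 = 18.3211°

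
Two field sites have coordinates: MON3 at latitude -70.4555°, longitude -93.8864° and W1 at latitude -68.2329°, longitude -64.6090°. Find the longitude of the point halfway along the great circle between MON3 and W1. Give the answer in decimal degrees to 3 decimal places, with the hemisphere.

Bx = cos φ₂ cos Δλ = 0.323465,  By = cos φ₂ sin Δλ = 0.181352
φₘ = atan2(sin φ₁ + sin φ₂, √((cos φ₁ + Bx)² + By²)) = -69.95891°
λₘ = λ₁ + atan2(By, cos φ₁ + Bx) = -78.47767°

78.478°W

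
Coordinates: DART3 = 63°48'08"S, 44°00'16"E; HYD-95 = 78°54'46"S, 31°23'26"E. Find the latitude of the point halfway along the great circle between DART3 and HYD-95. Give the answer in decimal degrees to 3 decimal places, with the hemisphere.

DART3: φ = -63.80222°, λ = +44.00444°
HYD-95: φ = -78.91278°, λ = +31.39056°
Bx = cos φ₂ cos Δλ = 0.187662,  By = cos φ₂ sin Δλ = -0.041995
φₘ = atan2(sin φ₁ + sin φ₂, √((cos φ₁ + Bx)² + By²)) = -71.44630°
λₘ = λ₁ + atan2(By, cos φ₁ + Bx) = 40.18557°

71.446°S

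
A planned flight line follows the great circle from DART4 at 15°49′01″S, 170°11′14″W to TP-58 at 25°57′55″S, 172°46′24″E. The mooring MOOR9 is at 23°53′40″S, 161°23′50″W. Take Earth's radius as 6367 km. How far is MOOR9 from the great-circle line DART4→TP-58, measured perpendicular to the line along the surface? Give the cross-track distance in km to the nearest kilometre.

DART4: φ = -15.81694°, λ = -170.18722°
TP-58: φ = -25.96528°, λ = +172.77333°
MOOR9: φ = -23.89444°, λ = -161.39722°
δ₁₃ = central angle DART4→MOOR9 = 0.201601 rad  (haversine)
θ₁₃ = bearing DART4→MOOR9 = 135.753°,  θ₁₂ = bearing DART4→TP-58 = 234.639°
dₓₜ = R·arcsin(sin δ₁₃ · sin(θ₁₃ − θ₁₂)) = 6367·arcsin(0.20024·sin(-98.886°)) = -1267.982 km
|dₓₜ| = 1267.982 km

1268 km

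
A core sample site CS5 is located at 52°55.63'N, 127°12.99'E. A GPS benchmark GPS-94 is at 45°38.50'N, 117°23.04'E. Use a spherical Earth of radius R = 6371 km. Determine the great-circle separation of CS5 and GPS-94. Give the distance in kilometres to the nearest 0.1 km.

CS5: φ = +52.92717°, λ = +127.21650°
GPS-94: φ = +45.64167°, λ = +117.38400°
Δφ = -7.2855°,  Δλ = -9.8325°
a = sin²(Δφ/2) + cos φ₁ cos φ₂ sin²(Δλ/2) = 0.007132
c = 2·arcsin(√a) = 0.169105 rad = 9.6890°
d = R·c = 6371 × 0.169105 = 1077.4 km

1077.4 km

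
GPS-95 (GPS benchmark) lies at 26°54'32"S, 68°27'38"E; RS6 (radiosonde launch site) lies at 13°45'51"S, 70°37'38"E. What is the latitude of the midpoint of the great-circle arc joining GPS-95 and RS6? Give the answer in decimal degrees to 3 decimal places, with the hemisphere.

20.340°S

GPS-95: φ = -26.90889°, λ = +68.46056°
RS6: φ = -13.76417°, λ = +70.62722°
Bx = cos φ₂ cos Δλ = 0.970589,  By = cos φ₂ sin Δλ = 0.036721
φₘ = atan2(sin φ₁ + sin φ₂, √((cos φ₁ + Bx)² + By²)) = -20.33986°
λₘ = λ₁ + atan2(By, cos φ₁ + Bx) = 69.59016°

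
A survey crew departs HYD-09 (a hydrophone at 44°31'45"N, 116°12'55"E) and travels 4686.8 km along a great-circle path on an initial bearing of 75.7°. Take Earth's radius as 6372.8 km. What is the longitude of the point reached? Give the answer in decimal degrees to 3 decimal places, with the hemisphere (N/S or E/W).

173.825°E

HYD-09: φ = +44.52917°, λ = +116.21528°
δ = d/R = 4686.8/6372.8 = 0.735438 rad
φ₂ = arcsin(sin φ₁ cos δ + cos φ₁ sin δ cos θ)
   = arcsin(0.70127·0.74154 + 0.71289·0.67091·0.24700) = 39.65446°
λ₂ = λ₁ + atan2(sin θ sin δ cos φ₁, cos δ − sin φ₁ sin φ₂) = 173.82506°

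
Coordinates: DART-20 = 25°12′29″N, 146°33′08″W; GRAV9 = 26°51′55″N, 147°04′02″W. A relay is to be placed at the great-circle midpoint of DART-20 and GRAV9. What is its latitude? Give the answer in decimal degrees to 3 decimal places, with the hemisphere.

DART-20: φ = +25.20806°, λ = -146.55222°
GRAV9: φ = +26.86528°, λ = -147.06722°
Bx = cos φ₂ cos Δλ = 0.892036,  By = cos φ₂ sin Δλ = -0.008018
φₘ = atan2(sin φ₁ + sin φ₂, √((cos φ₁ + Bx)² + By²)) = 26.03689°
λₘ = λ₁ + atan2(By, cos φ₁ + Bx) = -146.80790°

26.037°N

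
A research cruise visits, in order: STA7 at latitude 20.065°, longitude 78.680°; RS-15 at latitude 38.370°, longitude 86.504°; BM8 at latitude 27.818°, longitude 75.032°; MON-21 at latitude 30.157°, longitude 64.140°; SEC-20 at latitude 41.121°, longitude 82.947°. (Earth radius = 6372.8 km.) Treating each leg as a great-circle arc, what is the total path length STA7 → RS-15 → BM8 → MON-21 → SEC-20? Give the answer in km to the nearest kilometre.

6931 km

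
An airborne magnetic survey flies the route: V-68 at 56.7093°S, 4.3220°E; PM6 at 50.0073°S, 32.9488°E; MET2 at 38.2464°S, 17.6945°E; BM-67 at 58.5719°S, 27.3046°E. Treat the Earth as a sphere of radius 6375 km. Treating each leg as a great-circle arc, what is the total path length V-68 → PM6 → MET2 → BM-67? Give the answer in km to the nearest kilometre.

6169 km

V-68→PM6: c = 0.317418 rad, d = 2023.54 km
PM6→MET2: c = 0.279391 rad, d = 1781.12 km
MET2→BM-67: c = 0.370938 rad, d = 2364.73 km
Total = 2023.54 + 1781.12 + 2364.73 = 6169.39 km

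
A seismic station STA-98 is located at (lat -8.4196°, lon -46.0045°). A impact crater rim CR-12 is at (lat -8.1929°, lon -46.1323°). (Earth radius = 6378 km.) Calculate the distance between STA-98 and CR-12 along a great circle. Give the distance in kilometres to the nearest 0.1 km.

Δφ = 0.2267°,  Δλ = -0.1278°
a = sin²(Δφ/2) + cos φ₁ cos φ₂ sin²(Δλ/2) = 0.000005
c = 2·arcsin(√a) = 0.004531 rad = 0.2596°
d = R·c = 6378 × 0.004531 = 28.9 km

28.9 km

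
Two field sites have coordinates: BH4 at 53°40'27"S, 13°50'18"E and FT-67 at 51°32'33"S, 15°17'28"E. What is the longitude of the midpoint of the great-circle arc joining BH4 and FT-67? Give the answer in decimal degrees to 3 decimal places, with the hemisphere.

BH4: φ = -53.67417°, λ = +13.83833°
FT-67: φ = -51.54250°, λ = +15.29111°
Bx = cos φ₂ cos Δλ = 0.621734,  By = cos φ₂ sin Δλ = 0.015768
φₘ = atan2(sin φ₁ + sin φ₂, √((cos φ₁ + Bx)² + By²)) = -52.61055°
λₘ = λ₁ + atan2(By, cos φ₁ + Bx) = 14.58240°

14.582°E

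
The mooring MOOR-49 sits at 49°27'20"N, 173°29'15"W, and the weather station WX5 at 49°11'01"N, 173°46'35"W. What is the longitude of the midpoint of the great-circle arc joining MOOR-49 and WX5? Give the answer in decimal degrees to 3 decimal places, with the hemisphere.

173.632°W

MOOR-49: φ = +49.45556°, λ = -173.48750°
WX5: φ = +49.18361°, λ = -173.77639°
Bx = cos φ₂ cos Δλ = 0.653629,  By = cos φ₂ sin Δλ = -0.003296
φₘ = atan2(sin φ₁ + sin φ₂, √((cos φ₁ + Bx)² + By²)) = 49.31967°
λₘ = λ₁ + atan2(By, cos φ₁ + Bx) = -173.63234°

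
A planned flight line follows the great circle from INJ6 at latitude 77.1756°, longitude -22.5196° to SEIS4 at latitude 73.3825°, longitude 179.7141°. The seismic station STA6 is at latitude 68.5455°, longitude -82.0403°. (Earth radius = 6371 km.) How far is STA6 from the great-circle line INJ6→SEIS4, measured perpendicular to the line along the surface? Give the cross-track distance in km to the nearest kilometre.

1951 km

δ₁₃ = central angle INJ6→STA6 = 0.321788 rad  (haversine)
θ₁₃ = bearing INJ6→STA6 = 274.659°,  θ₁₂ = bearing INJ6→SEIS4 = 347.056°
dₓₜ = R·arcsin(sin δ₁₃ · sin(θ₁₃ − θ₁₂)) = 6371·arcsin(0.31626·sin(-72.397°)) = -1950.914 km
|dₓₜ| = 1950.914 km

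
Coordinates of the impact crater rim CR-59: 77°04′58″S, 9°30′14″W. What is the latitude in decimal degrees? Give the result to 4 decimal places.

77° + 4′/60 + 58″/3600 = 77 + 0.06667 + 0.01611 = 77.0828°

77.0828°S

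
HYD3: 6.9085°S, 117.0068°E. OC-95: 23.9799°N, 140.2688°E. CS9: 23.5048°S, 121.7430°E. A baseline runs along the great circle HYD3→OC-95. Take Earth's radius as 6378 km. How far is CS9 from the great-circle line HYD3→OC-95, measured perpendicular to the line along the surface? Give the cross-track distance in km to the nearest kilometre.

δ₁₃ = central angle HYD3→CS9 = 0.300352 rad  (haversine)
θ₁₃ = bearing HYD3→CS9 = 165.172°,  θ₁₂ = bearing HYD3→OC-95 = 35.578°
dₓₜ = R·arcsin(sin δ₁₃ · sin(θ₁₃ − θ₁₂)) = 6378·arcsin(0.29586·sin(129.593°)) = 1466.976 km
|dₓₜ| = 1466.976 km

1467 km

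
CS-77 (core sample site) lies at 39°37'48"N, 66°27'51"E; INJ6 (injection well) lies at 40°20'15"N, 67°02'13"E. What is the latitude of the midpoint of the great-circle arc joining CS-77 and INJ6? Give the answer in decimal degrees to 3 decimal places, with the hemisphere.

39.984°N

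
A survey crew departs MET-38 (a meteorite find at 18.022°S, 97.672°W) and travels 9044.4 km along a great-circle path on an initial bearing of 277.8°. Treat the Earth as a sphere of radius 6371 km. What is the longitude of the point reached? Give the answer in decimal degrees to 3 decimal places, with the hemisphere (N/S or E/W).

176.992°W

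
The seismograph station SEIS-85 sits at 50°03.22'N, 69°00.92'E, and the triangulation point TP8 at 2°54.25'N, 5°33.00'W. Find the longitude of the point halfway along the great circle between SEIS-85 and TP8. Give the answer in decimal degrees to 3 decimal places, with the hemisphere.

SEIS-85: φ = +50.05367°, λ = +69.01533°
TP8: φ = +2.90417°, λ = -5.55000°
Bx = cos φ₂ cos Δλ = 0.265798,  By = cos φ₂ sin Δλ = -0.962697
φₘ = atan2(sin φ₁ + sin φ₂, √((cos φ₁ + Bx)² + By²)) = 31.70163°
λₘ = λ₁ + atan2(By, cos φ₁ + Bx) = 22.33638°

22.336°E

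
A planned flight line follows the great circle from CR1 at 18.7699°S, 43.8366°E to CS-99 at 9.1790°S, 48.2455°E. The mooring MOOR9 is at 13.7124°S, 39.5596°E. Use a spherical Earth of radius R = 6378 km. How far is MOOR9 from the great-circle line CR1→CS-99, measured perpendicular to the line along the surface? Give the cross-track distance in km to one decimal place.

653.1 km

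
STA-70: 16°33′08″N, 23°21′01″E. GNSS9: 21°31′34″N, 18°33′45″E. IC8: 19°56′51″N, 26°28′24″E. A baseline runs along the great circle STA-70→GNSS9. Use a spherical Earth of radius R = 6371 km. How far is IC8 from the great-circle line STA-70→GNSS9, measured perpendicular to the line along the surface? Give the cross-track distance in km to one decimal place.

496.6 km

STA-70: φ = +16.55222°, λ = +23.35028°
GNSS9: φ = +21.52611°, λ = +18.56250°
IC8: φ = +19.94750°, λ = +26.47333°
δ₁₃ = central angle STA-70→IC8 = 0.078678 rad  (haversine)
θ₁₃ = bearing STA-70→IC8 = 40.661°,  θ₁₂ = bearing STA-70→GNSS9 = 318.457°
dₓₜ = R·arcsin(sin δ₁₃ · sin(θ₁₃ − θ₁₂)) = 6371·arcsin(0.07860·sin(-277.796°)) = 496.614 km
|dₓₜ| = 496.614 km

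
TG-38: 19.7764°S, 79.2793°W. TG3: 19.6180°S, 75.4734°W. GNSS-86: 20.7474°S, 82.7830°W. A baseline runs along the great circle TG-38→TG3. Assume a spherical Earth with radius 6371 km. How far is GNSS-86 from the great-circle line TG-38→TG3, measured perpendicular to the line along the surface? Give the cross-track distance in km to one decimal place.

δ₁₃ = central angle TG-38→GNSS-86 = 0.059816 rad  (haversine)
θ₁₃ = bearing TG-38→GNSS-86 = 252.940°,  θ₁₂ = bearing TG-38→TG3 = 88.111°
dₓₜ = R·arcsin(sin δ₁₃ · sin(θ₁₃ − θ₁₂)) = 6371·arcsin(0.05978·sin(164.829°)) = 99.677 km
|dₓₜ| = 99.677 km

99.7 km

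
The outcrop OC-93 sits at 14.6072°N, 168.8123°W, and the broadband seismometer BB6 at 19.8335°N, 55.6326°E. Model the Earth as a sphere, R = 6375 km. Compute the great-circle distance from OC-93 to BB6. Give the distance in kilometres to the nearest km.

13836 km

Δφ = 5.2263°,  Δλ = -135.5551°
a = sin²(Δφ/2) + cos φ₁ cos φ₂ sin²(Δλ/2) = 0.782152
c = 2·arcsin(√a) = 2.170386 rad = 124.3539°
d = R·c = 6375 × 2.170386 = 13836.2 km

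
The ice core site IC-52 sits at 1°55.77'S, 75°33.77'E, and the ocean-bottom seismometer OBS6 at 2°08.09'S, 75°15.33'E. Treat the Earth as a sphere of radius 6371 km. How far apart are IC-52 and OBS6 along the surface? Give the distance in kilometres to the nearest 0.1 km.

41.1 km

IC-52: φ = -1.92950°, λ = +75.56283°
OBS6: φ = -2.13483°, λ = +75.25550°
Δφ = -0.2053°,  Δλ = -0.3073°
a = sin²(Δφ/2) + cos φ₁ cos φ₂ sin²(Δλ/2) = 0.000010
c = 2·arcsin(√a) = 0.006448 rad = 0.3695°
d = R·c = 6371 × 0.006448 = 41.1 km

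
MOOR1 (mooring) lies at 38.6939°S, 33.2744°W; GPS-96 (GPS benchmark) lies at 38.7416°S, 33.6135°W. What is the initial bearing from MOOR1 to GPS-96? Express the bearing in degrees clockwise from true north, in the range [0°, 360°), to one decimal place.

Δλ = -0.3391°
y = sin Δλ · cos φ₂ = -0.004616
x = cos φ₁ sin φ₂ − sin φ₁ cos φ₂ cos Δλ = -0.000841
θ = atan2(y, x) = -100.3259° → 259.6741° (mod 360°)

259.7°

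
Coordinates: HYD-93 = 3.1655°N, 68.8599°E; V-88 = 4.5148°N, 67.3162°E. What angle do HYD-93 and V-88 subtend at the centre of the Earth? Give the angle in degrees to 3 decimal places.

2.048°

Δφ = 1.3493°,  Δλ = -1.5437°
a = sin²(Δφ/2) + cos φ₁ cos φ₂ sin²(Δλ/2) = 0.000319
c = 2·arcsin(√a) = 0.035738 rad = 2.0476°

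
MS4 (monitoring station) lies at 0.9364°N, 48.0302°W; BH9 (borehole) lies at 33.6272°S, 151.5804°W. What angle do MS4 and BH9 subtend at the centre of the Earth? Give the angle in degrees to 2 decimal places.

Δφ = -34.5636°,  Δλ = -103.5502°
a = sin²(Δφ/2) + cos φ₁ cos φ₂ sin²(Δλ/2) = 0.602057
c = 2·arcsin(√a) = 1.776355 rad = 101.7776°

101.78°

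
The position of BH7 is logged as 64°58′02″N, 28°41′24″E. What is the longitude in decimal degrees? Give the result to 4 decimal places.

28.6900°E

28° + 41′/60 + 24″/3600 = 28 + 0.68333 + 0.00667 = 28.6900°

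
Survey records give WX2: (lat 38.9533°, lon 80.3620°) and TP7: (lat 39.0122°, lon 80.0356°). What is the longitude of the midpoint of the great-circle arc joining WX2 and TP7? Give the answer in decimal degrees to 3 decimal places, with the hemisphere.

80.199°E

Bx = cos φ₂ cos Δλ = 0.776999,  By = cos φ₂ sin Δλ = -0.004426
φₘ = atan2(sin φ₁ + sin φ₂, √((cos φ₁ + Bx)² + By²)) = 38.98286°
λₘ = λ₁ + atan2(By, cos φ₁ + Bx) = 80.19887°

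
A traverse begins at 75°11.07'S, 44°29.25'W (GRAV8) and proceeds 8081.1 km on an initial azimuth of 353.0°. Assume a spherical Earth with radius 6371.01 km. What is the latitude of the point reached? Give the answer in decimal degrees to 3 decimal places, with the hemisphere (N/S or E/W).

GRAV8: φ = -75.18450°, λ = -44.48750°
δ = d/R = 8081.1/6371.01 = 1.268417 rad
φ₂ = arcsin(sin φ₁ cos δ + cos φ₁ sin δ cos θ)
   = arcsin(-0.96675·0.29779 + 0.25571·0.95463·0.99255) = -2.61389°
λ₂ = λ₁ + atan2(sin θ sin δ cos φ₁, cos δ − sin φ₁ sin φ₂) = -51.17542°

2.614°S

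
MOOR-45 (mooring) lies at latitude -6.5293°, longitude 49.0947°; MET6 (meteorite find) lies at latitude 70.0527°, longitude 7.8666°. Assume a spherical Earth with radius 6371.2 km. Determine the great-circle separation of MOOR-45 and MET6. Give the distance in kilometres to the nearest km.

9061 km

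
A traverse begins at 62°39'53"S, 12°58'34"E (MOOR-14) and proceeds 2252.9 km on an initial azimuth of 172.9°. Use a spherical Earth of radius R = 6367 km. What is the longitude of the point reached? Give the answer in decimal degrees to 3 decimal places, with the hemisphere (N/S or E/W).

31.847°E

MOOR-14: φ = -62.66472°, λ = +12.97611°
δ = d/R = 2252.9/6367 = 0.353840 rad
φ₂ = arcsin(sin φ₁ cos δ + cos φ₁ sin δ cos θ)
   = arcsin(-0.88833·0.93805 + 0.45920·0.34650·-0.99233) = -82.39075°
λ₂ = λ₁ + atan2(sin θ sin δ cos φ₁, cos δ − sin φ₁ sin φ₂) = 31.84696°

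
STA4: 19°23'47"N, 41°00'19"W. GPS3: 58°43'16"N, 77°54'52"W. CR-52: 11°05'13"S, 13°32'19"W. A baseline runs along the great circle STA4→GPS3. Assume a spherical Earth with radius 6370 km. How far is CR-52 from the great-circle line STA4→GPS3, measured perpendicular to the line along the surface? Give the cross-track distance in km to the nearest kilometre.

STA4: φ = +19.39639°, λ = -41.00528°
GPS3: φ = +58.72111°, λ = -77.91444°
CR-52: φ = -11.08694°, λ = -13.53861°
δ₁₃ = central angle STA4→CR-52 = 0.711416 rad  (haversine)
θ₁₃ = bearing STA4→CR-52 = 136.112°,  θ₁₂ = bearing STA4→GPS3 = 334.987°
dₓₜ = R·arcsin(sin δ₁₃ · sin(θ₁₃ − θ₁₂)) = 6370·arcsin(0.65291·sin(-198.874°)) = 1355.625 km
|dₓₜ| = 1355.625 km

1356 km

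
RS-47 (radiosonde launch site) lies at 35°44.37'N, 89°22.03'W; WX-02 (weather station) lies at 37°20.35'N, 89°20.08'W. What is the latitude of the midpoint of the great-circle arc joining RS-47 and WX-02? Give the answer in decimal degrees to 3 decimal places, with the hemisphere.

RS-47: φ = +35.73950°, λ = -89.36717°
WX-02: φ = +37.33917°, λ = -89.33467°
Bx = cos φ₂ cos Δλ = 0.795059,  By = cos φ₂ sin Δλ = 0.000451
φₘ = atan2(sin φ₁ + sin φ₂, √((cos φ₁ + Bx)² + By²)) = 36.53933°
λₘ = λ₁ + atan2(By, cos φ₁ + Bx) = -89.35108°

36.539°N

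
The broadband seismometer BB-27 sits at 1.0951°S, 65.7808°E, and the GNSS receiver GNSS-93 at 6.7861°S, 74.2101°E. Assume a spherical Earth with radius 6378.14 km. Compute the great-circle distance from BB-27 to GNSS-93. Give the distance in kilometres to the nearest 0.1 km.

Δφ = -5.6910°,  Δλ = 8.4293°
a = sin²(Δφ/2) + cos φ₁ cos φ₂ sin²(Δλ/2) = 0.007827
c = 2·arcsin(√a) = 0.177171 rad = 10.1511°
d = R·c = 6378.14 × 0.177171 = 1130.0 km

1130.0 km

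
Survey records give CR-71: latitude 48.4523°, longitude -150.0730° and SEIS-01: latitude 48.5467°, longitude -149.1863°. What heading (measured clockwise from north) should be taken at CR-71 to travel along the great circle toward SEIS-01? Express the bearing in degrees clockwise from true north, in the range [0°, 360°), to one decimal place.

80.5°

Δλ = 0.8867°
y = sin Δλ · cos φ₂ = 0.010245
x = cos φ₁ sin φ₂ − sin φ₁ cos φ₂ cos Δλ = 0.001707
θ = atan2(y, x) = 80.5406° → 80.5406° (mod 360°)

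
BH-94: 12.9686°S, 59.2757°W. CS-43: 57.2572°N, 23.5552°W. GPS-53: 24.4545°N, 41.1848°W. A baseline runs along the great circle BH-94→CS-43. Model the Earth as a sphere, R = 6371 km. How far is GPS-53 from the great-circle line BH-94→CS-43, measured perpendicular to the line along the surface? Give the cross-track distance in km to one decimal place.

δ₁₃ = central angle BH-94→GPS-53 = 0.722254 rad  (haversine)
θ₁₃ = bearing BH-94→GPS-53 = 25.315°,  θ₁₂ = bearing BH-94→CS-43 = 18.979°
dₓₜ = R·arcsin(sin δ₁₃ · sin(θ₁₃ − θ₁₂)) = 6371·arcsin(0.66108·sin(6.336°)) = 465.214 km
|dₓₜ| = 465.214 km

465.2 km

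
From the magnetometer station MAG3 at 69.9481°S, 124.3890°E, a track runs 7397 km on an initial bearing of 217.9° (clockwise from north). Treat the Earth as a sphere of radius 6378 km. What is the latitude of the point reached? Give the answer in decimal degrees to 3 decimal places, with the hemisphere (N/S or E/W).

δ = d/R = 7397/6378 = 1.159768 rad
φ₂ = arcsin(sin φ₁ cos δ + cos φ₁ sin δ cos θ)
   = arcsin(-0.93938·0.39955 + 0.34287·0.91671·-0.78908) = -38.56135°
λ₂ = λ₁ + atan2(sin θ sin δ cos φ₁, cos δ − sin φ₁ sin φ₂) = -9.54343°

38.561°S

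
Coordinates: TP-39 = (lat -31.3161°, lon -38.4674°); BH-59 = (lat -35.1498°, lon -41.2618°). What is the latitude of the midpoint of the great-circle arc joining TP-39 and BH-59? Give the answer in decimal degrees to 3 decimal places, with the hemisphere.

33.241°S

Bx = cos φ₂ cos Δλ = 0.816677,  By = cos φ₂ sin Δλ = -0.039862
φₘ = atan2(sin φ₁ + sin φ₂, √((cos φ₁ + Bx)² + By²)) = -33.24076°
λₘ = λ₁ + atan2(By, cos φ₁ + Bx) = -39.83396°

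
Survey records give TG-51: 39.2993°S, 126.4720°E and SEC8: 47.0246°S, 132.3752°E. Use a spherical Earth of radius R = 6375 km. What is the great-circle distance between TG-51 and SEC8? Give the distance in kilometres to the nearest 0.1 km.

983.4 km

Δφ = -7.7253°,  Δλ = 5.9032°
a = sin²(Δφ/2) + cos φ₁ cos φ₂ sin²(Δλ/2) = 0.005937
c = 2·arcsin(√a) = 0.154253 rad = 8.8381°
d = R·c = 6375 × 0.154253 = 983.4 km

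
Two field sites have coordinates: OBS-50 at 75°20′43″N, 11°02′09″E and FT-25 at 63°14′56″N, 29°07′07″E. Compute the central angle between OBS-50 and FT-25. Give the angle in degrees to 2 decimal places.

OBS-50: φ = +75.34528°, λ = +11.03583°
FT-25: φ = +63.24889°, λ = +29.11861°
Δφ = -12.0964°,  Δλ = 18.0828°
a = sin²(Δφ/2) + cos φ₁ cos φ₂ sin²(Δλ/2) = 0.013914
c = 2·arcsin(√a) = 0.236466 rad = 13.5485°

13.55°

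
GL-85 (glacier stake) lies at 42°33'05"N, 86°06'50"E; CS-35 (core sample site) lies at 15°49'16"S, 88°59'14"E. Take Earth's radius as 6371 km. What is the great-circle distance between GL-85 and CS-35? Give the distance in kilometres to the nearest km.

GL-85: φ = +42.55139°, λ = +86.11389°
CS-35: φ = -15.82111°, λ = +88.98722°
Δφ = -58.3725°,  Δλ = 2.8733°
a = sin²(Δφ/2) + cos φ₁ cos φ₂ sin²(Δλ/2) = 0.238248
c = 2·arcsin(√a) = 1.019838 rad = 58.4324°
d = R·c = 6371 × 1.019838 = 6497.4 km

6497 km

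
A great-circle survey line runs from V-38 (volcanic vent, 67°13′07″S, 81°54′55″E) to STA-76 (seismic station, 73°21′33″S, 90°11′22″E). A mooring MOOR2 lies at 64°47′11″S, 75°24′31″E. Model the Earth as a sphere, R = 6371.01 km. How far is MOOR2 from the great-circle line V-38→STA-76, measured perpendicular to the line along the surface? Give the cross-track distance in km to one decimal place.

198.5 km

V-38: φ = -67.21861°, λ = +81.91528°
STA-76: φ = -73.35917°, λ = +90.18944°
MOOR2: φ = -64.78639°, λ = +75.40861°
δ₁₃ = central angle V-38→MOOR2 = 0.062674 rad  (haversine)
θ₁₃ = bearing V-38→MOOR2 = 309.581°,  θ₁₂ = bearing V-38→STA-76 = 159.413°
dₓₜ = R·arcsin(sin δ₁₃ · sin(θ₁₃ − θ₁₂)) = 6371.01·arcsin(0.06263·sin(150.168°)) = 198.537 km
|dₓₜ| = 198.537 km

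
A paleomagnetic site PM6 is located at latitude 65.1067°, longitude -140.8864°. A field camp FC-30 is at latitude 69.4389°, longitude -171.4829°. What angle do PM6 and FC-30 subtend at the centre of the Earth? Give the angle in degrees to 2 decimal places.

Δφ = 4.3322°,  Δλ = -30.5965°
a = sin²(Δφ/2) + cos φ₁ cos φ₂ sin²(Δλ/2) = 0.011720
c = 2·arcsin(√a) = 0.216941 rad = 12.4298°

12.43°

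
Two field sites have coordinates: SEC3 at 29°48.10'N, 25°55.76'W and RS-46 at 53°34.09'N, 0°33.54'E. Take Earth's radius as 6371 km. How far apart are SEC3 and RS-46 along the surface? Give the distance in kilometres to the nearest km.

3398 km

SEC3: φ = +29.80167°, λ = -25.92933°
RS-46: φ = +53.56817°, λ = +0.55900°
Δφ = 23.7665°,  Δλ = 26.4883°
a = sin²(Δφ/2) + cos φ₁ cos φ₂ sin²(Δλ/2) = 0.069450
c = 2·arcsin(√a) = 0.533369 rad = 30.5598°
d = R·c = 6371 × 0.533369 = 3398.1 km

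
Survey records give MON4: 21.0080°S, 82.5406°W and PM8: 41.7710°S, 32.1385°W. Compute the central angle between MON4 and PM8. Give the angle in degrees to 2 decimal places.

Δφ = -20.7630°,  Δλ = 50.4021°
a = sin²(Δφ/2) + cos φ₁ cos φ₂ sin²(Δλ/2) = 0.158702
c = 2·arcsin(√a) = 0.819488 rad = 46.9532°

46.95°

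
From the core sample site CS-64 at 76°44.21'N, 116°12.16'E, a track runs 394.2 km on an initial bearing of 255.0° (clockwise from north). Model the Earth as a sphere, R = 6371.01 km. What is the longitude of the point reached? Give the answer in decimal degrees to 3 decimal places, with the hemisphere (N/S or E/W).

102.478°E

CS-64: φ = +76.73683°, λ = +116.20267°
δ = d/R = 394.2/6371.01 = 0.061874 rad
φ₂ = arcsin(sin φ₁ cos δ + cos φ₁ sin δ cos θ)
   = arcsin(0.97333·0.99809 + 0.22942·0.06183·-0.25882) = 75.41891°
λ₂ = λ₁ + atan2(sin θ sin δ cos φ₁, cos δ − sin φ₁ sin φ₂) = 102.47840°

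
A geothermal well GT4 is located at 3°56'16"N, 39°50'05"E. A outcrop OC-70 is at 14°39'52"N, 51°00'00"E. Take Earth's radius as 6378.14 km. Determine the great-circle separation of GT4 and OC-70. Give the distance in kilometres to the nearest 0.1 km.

GT4: φ = +3.93778°, λ = +39.83472°
OC-70: φ = +14.66444°, λ = +51.00000°
Δφ = 10.7267°,  Δλ = 11.1653°
a = sin²(Δφ/2) + cos φ₁ cos φ₂ sin²(Δλ/2) = 0.017871
c = 2·arcsin(√a) = 0.268165 rad = 15.3647°
d = R·c = 6378.14 × 0.268165 = 1710.4 km

1710.4 km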